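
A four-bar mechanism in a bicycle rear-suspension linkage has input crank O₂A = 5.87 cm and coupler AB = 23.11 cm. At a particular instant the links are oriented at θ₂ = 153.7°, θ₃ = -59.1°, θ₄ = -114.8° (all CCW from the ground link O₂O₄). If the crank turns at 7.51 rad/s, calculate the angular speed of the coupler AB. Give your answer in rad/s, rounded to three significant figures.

2.31

ω₂ = 7.51 rad/s
Differentiating the loop-closure r₂e^{iθ₂}+r₃e^{iθ₃}=r₁+r₄e^{iθ₄} gives r₂ω₂e^{iθ₂}+r₃ω₃e^{iθ₃}=r₄ω₄e^{iθ₄}.
Eliminating the other unknown: ω₃ = r₂ω₂ sin(θ₄−θ₂) / [r₃ sin(θ₃−θ₄)].
Numerator sine = +0.99966; denominator sine = +0.82610.
Result = 0.0587·7.51·(+0.99966) / (0.2311·(+0.82610)) = +2.3083 rad/s; magnitude 2.3083 rad/s.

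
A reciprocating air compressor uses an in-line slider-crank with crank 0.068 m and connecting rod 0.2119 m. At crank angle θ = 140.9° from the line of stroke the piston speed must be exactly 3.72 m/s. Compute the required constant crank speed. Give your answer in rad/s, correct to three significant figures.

116

For an in-line slider-crank, |v_piston| = rω|sinθ|·[1 + r cosθ/√(L² − r² sin²θ)].
With r = 0.068 m, L = 0.2119 m, θ = 140.9°: the bracketed kinematic factor |dx/dθ| = 0.03198 m.
ω = v/|dx/dθ| = 3.72/0.03198 = 116.32 rad/s.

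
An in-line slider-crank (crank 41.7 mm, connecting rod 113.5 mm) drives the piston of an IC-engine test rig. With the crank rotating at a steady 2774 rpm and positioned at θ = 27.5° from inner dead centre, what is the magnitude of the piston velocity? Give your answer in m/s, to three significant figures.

ω = 2π·2774/60 = 290.5 rad/s
For an in-line slider-crank, x = r cosθ + √(L² − r² sin²θ), so v = −rω sinθ·[1 + r cosθ/√(L² − r² sin²θ)].
With r = 0.0417 m, L = 0.1135 m, θ = 27.5°: √(L² − r² sin²θ) = 0.11185 m.
v = −0.0417·290.5·0.46175·[1 + 0.0417·0.88701/0.11185] = -7.4431 m/s.
|v| = 7.4431 m/s.

7.44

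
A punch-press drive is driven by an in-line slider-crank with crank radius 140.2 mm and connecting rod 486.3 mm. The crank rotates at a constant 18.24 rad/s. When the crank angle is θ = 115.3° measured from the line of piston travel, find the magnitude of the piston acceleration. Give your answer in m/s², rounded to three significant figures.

ω = 18.24 rad/s
x(θ) = r cosθ + √(L² − r² sin²θ); with ω constant, a = ω²·d²x/dθ².
d²x/dθ² = −r cosθ − r²(cos2θ)/√u − r⁴ sin²2θ/(4u^{3/2}),  u = L² − r² sin²θ = 0.220422 m².
Substituting r = 0.1402 m, L = 0.4863 m, θ = 115.3°: d²x/dθ² = +0.085932 m.
a = ω²·d²x/dθ² = (18.24)²·(+0.085932) = +28.589 m/s²;  |a| = 28.589 m/s².

28.6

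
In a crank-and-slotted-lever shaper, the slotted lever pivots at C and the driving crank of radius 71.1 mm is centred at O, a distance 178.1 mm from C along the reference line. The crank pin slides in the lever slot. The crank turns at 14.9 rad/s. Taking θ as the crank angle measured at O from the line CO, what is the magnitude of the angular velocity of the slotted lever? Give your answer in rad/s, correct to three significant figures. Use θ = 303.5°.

ω = 14.9 rad/s
Crank pin A relative to C: A = (d + r cosθ, r sinθ); lever angle φ = atan2(r sinθ, d + r cosθ).
Differentiating tanφ: φ̇ = rω(d cosθ + r)/(d² + r² + 2dr cosθ).
d² + r² + 2dr cosθ = |CA|² = 0.0507531 m²;  d cosθ + r = +0.1694 m.
|ω_lever| = |0.0711·14.9·+0.1694| / 0.0507531 = 3.536 rad/s.

3.54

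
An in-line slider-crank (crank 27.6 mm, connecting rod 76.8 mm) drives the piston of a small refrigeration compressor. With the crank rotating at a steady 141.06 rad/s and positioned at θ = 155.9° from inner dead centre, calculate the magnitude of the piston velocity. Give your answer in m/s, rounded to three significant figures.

1.06

ω = 141.1 rad/s
For an in-line slider-crank, x = r cosθ + √(L² − r² sin²θ), so v = −rω sinθ·[1 + r cosθ/√(L² − r² sin²θ)].
With r = 0.0276 m, L = 0.0768 m, θ = 155.9°: √(L² − r² sin²θ) = 0.075969 m.
v = −0.0276·141.1·0.40833·[1 + 0.0276·-0.91283/0.075969] = -1.0625 m/s.
|v| = 1.0625 m/s.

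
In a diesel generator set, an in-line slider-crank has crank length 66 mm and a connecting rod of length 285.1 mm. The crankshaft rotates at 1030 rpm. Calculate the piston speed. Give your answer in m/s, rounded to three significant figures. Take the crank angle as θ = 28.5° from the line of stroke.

4.09

ω = 2π·1030/60 = 107.9 rad/s
For an in-line slider-crank, x = r cosθ + √(L² − r² sin²θ), so v = −rω sinθ·[1 + r cosθ/√(L² − r² sin²θ)].
With r = 0.066 m, L = 0.2851 m, θ = 28.5°: √(L² − r² sin²θ) = 0.28336 m.
v = −0.066·107.9·0.47716·[1 + 0.066·0.87882/0.28336] = -4.0921 m/s.
|v| = 4.0921 m/s.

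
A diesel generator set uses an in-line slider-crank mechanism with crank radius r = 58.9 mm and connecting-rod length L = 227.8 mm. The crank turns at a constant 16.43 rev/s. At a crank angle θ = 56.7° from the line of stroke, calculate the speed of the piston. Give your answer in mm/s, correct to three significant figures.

ω = 2π·16.4 = 103.2 rad/s
For an in-line slider-crank, x = r cosθ + √(L² − r² sin²θ), so v = −rω sinθ·[1 + r cosθ/√(L² − r² sin²θ)].
With r = 0.0589 m, L = 0.2278 m, θ = 56.7°: √(L² − r² sin²θ) = 0.22242 m.
v = −0.0589·103.2·0.83581·[1 + 0.0589·0.54902/0.22242] = -5.8209 m/s.
|v| = 5.8209 m/s = 5820.9 mm/s.

5820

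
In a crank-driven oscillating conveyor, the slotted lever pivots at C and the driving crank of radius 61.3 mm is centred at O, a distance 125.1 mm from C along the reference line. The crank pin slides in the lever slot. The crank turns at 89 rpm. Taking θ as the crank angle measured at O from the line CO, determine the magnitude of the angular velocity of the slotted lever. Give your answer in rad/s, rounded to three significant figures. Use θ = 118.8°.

ω = 9.32 rad/s (from 89 rpm).
Crank pin A relative to C: A = (d + r cosθ, r sinθ); lever angle φ = atan2(r sinθ, d + r cosθ).
Differentiating tanφ: φ̇ = rω(d cosθ + r)/(d² + r² + 2dr cosθ).
d² + r² + 2dr cosθ = |CA|² = 0.0120189 m²;  d cosθ + r = +0.0010326 m.
|ω_lever| = |0.0613·9.32·+0.0010326| / 0.0120189 = 0.049085 rad/s.

0.0491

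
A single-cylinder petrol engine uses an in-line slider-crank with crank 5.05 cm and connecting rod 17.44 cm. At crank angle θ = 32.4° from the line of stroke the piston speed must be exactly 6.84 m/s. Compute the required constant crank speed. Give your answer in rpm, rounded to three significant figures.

1930

For an in-line slider-crank, |v_piston| = rω|sinθ|·[1 + r cosθ/√(L² − r² sin²θ)].
With r = 0.0505 m, L = 0.1744 m, θ = 32.4°: the bracketed kinematic factor |dx/dθ| = 0.033756 m.
ω = v/|dx/dθ| = 6.84/0.033756 = 202.63 rad/s.
N = 60ω/(2π) = 1935 rpm.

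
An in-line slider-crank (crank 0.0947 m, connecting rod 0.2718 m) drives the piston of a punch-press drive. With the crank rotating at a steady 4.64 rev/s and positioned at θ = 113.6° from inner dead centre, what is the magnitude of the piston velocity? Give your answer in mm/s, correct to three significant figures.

2160

ω = 2π·4.64 = 29.15 rad/s
For an in-line slider-crank, x = r cosθ + √(L² − r² sin²θ), so v = −rω sinθ·[1 + r cosθ/√(L² − r² sin²θ)].
With r = 0.0947 m, L = 0.2718 m, θ = 113.6°: √(L² − r² sin²θ) = 0.25757 m.
v = −0.0947·29.15·0.91636·[1 + 0.0947·-0.40035/0.25757] = -2.1576 m/s.
|v| = 2.1576 m/s = 2157.6 mm/s.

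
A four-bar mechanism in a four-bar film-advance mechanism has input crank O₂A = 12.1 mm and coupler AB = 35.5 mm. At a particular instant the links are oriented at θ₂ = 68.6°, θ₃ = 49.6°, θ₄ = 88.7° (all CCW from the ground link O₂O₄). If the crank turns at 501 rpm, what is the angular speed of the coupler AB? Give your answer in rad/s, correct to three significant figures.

9.74

ω₂ = 52.46 rad/s (from 501 rpm).
Differentiating the loop-closure r₂e^{iθ₂}+r₃e^{iθ₃}=r₁+r₄e^{iθ₄} gives r₂ω₂e^{iθ₂}+r₃ω₃e^{iθ₃}=r₄ω₄e^{iθ₄}.
Eliminating the other unknown: ω₃ = r₂ω₂ sin(θ₄−θ₂) / [r₃ sin(θ₃−θ₄)].
Numerator sine = +0.34366; denominator sine = -0.63068.
Result = 0.0121·52.46·(+0.34366) / (0.0355·(-0.63068)) = -9.7442 rad/s; magnitude 9.7442 rad/s.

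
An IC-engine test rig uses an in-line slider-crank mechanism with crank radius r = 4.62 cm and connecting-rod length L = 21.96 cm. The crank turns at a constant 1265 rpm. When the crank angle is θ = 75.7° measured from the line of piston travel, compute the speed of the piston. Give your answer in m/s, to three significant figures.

ω = 2π·1265/60 = 132.5 rad/s
For an in-line slider-crank, x = r cosθ + √(L² − r² sin²θ), so v = −rω sinθ·[1 + r cosθ/√(L² − r² sin²θ)].
With r = 0.0462 m, L = 0.2196 m, θ = 75.7°: √(L² − r² sin²θ) = 0.21499 m.
v = −0.0462·132.5·0.96902·[1 + 0.0462·0.24700/0.21499] = -6.2453 m/s.
|v| = 6.2453 m/s.

6.25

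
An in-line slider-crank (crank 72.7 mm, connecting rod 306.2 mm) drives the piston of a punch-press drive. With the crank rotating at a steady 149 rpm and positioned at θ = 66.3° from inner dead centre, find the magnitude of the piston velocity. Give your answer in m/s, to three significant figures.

1.14

ω = 2π·149/60 = 15.6 rad/s
For an in-line slider-crank, x = r cosθ + √(L² − r² sin²θ), so v = −rω sinθ·[1 + r cosθ/√(L² − r² sin²θ)].
With r = 0.0727 m, L = 0.3062 m, θ = 66.3°: √(L² − r² sin²θ) = 0.29888 m.
v = −0.0727·15.6·0.91566·[1 + 0.0727·0.40195/0.29888] = -1.1402 m/s.
|v| = 1.1402 m/s.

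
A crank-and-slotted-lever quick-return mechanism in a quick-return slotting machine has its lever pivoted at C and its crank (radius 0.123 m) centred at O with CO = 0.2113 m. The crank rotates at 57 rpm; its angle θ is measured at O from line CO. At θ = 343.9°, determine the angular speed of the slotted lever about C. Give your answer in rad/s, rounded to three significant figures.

ω = 5.969 rad/s (from 57 rpm).
Crank pin A relative to C: A = (d + r cosθ, r sinθ); lever angle φ = atan2(r sinθ, d + r cosθ).
Differentiating tanφ: φ̇ = rω(d cosθ + r)/(d² + r² + 2dr cosθ).
d² + r² + 2dr cosθ = |CA|² = 0.109718 m²;  d cosθ + r = +0.32601 m.
|ω_lever| = |0.123·5.969·+0.32601| / 0.109718 = 2.1816 rad/s.

2.18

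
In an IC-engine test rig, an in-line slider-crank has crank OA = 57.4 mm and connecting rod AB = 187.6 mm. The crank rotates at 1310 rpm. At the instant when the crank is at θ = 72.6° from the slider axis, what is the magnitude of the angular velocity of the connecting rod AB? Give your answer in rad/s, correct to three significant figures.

ω = 137.2 rad/s (converted from 1310 rpm).
The rod makes angle φ with the slider axis where L sinφ = r sinθ; differentiating, L cosφ·φ̇ = r ω cosθ.
L cosφ = √(L² − r² sin²θ) = 0.17943 m.
|ω_rod| = r ω |cosθ| / √(L² − r² sin²θ) = 0.0574·137.2·0.29904/0.17943 = 13.124 rad/s.

13.1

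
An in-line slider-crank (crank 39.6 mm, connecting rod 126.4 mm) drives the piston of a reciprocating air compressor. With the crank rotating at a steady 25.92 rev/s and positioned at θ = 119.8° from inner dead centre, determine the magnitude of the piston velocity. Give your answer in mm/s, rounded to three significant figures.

ω = 2π·25.9 = 162.9 rad/s
For an in-line slider-crank, x = r cosθ + √(L² − r² sin²θ), so v = −rω sinθ·[1 + r cosθ/√(L² − r² sin²θ)].
With r = 0.0396 m, L = 0.1264 m, θ = 119.8°: √(L² − r² sin²θ) = 0.12164 m.
v = −0.0396·162.9·0.86777·[1 + 0.0396·-0.49697/0.12164] = -4.691 m/s.
|v| = 4.691 m/s = 4691 mm/s.

4690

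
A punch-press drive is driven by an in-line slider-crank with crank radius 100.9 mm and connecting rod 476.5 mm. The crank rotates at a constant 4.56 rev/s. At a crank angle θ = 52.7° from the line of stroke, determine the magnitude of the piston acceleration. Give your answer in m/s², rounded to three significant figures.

ω = 2π·4.56 = 28.65 rad/s
x(θ) = r cosθ + √(L² − r² sin²θ); with ω constant, a = ω²·d²x/dθ².
d²x/dθ² = −r cosθ − r²(cos2θ)/√u − r⁴ sin²2θ/(4u^{3/2}),  u = L² − r² sin²θ = 0.22061 m².
Substituting r = 0.1009 m, L = 0.4765 m, θ = 52.7°: d²x/dθ² = -0.055621 m.
a = ω²·d²x/dθ² = (28.65)²·(-0.055621) = -45.659 m/s²;  |a| = 45.659 m/s².

45.7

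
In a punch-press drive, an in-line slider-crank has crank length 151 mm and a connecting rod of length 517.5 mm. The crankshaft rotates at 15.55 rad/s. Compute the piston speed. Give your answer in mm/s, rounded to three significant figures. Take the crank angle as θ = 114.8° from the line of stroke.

1860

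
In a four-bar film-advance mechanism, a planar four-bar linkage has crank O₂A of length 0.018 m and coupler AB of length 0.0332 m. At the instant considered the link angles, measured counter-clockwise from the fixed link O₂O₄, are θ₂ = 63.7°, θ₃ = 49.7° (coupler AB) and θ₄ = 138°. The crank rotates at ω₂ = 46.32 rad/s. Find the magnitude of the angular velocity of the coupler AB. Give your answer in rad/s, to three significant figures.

ω₂ = 46.32 rad/s
Differentiating the loop-closure r₂e^{iθ₂}+r₃e^{iθ₃}=r₁+r₄e^{iθ₄} gives r₂ω₂e^{iθ₂}+r₃ω₃e^{iθ₃}=r₄ω₄e^{iθ₄}.
Eliminating the other unknown: ω₃ = r₂ω₂ sin(θ₄−θ₂) / [r₃ sin(θ₃−θ₄)].
Numerator sine = +0.96269; denominator sine = -0.99956.
Result = 0.018·46.32·(+0.96269) / (0.0332·(-0.99956)) = -24.187 rad/s; magnitude 24.187 rad/s.

24.2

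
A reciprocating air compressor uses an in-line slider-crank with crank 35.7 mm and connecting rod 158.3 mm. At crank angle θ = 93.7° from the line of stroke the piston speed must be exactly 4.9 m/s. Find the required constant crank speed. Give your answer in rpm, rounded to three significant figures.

1330

For an in-line slider-crank, |v_piston| = rω|sinθ|·[1 + r cosθ/√(L² − r² sin²θ)].
With r = 0.0357 m, L = 0.1583 m, θ = 93.7°: the bracketed kinematic factor |dx/dθ| = 0.035093 m.
ω = v/|dx/dθ| = 4.9/0.035093 = 139.63 rad/s.
N = 60ω/(2π) = 1333.3 rpm.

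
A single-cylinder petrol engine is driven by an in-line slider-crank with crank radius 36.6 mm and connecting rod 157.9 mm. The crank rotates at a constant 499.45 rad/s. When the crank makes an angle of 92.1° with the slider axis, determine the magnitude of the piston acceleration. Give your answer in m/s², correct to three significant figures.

ω = 499.4 rad/s
x(θ) = r cosθ + √(L² − r² sin²θ); with ω constant, a = ω²·d²x/dθ².
d²x/dθ² = −r cosθ − r²(cos2θ)/√u − r⁴ sin²2θ/(4u^{3/2}),  u = L² − r² sin²θ = 0.0235946 m².
Substituting r = 0.0366 m, L = 0.1579 m, θ = 92.1°: d²x/dθ² = +0.010038 m.
a = ω²·d²x/dθ² = (499.4)²·(+0.010038) = +2503.9 m/s²;  |a| = 2503.9 m/s².

2500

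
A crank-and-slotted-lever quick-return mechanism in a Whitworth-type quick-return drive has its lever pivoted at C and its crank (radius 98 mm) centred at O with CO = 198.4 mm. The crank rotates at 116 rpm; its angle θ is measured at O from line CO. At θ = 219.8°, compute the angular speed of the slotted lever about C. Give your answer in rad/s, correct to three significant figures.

3.39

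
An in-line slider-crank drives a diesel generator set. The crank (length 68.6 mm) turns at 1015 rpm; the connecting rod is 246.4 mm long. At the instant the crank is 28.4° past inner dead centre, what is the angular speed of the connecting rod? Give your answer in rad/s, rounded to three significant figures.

26.3

ω = 106.3 rad/s (converted from 1015 rpm).
The rod makes angle φ with the slider axis where L sinφ = r sinθ; differentiating, L cosφ·φ̇ = r ω cosθ.
L cosφ = √(L² − r² sin²θ) = 0.24423 m.
|ω_rod| = r ω |cosθ| / √(L² − r² sin²θ) = 0.0686·106.3·0.87965/0.24423 = 26.262 rad/s.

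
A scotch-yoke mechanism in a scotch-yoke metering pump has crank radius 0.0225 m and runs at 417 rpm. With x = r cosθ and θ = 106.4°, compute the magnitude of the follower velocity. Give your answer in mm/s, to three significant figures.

ω = 43.67 rad/s (from 417 rpm).
x = r cosθ ⇒ ẋ = −rω sinθ.
|v| = rω|sinθ| = 0.0225·43.67·|sin 106.4°| = 0.94256 m/s = 942.56 mm/s.

943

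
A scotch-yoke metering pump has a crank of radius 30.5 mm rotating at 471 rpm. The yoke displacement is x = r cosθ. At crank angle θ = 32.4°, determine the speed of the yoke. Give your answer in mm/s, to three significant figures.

806

ω = 49.32 rad/s (from 471 rpm).
x = r cosθ ⇒ ẋ = −rω sinθ.
|v| = rω|sinθ| = 0.0305·49.32·|sin 32.4°| = 0.80607 m/s = 806.07 mm/s.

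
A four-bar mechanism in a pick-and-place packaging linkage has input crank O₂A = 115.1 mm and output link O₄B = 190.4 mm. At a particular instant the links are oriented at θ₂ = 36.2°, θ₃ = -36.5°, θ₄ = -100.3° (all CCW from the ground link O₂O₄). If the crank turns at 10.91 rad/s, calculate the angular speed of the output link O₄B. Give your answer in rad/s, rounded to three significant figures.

7.02

ω₂ = 10.91 rad/s
Differentiating the loop-closure r₂e^{iθ₂}+r₃e^{iθ₃}=r₁+r₄e^{iθ₄} gives r₂ω₂e^{iθ₂}+r₃ω₃e^{iθ₃}=r₄ω₄e^{iθ₄}.
Eliminating the other unknown: ω₄ = r₂ω₂ sin(θ₂−θ₃) / [r₄ sin(θ₄−θ₃)].
Numerator sine = +0.95476; denominator sine = -0.89726.
Result = 0.1151·10.91·(+0.95476) / (0.1904·(-0.89726)) = -7.0179 rad/s; magnitude 7.0179 rad/s.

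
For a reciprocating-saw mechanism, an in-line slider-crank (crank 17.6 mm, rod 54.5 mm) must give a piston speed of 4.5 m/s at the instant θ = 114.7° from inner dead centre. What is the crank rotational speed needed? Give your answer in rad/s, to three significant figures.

328

For an in-line slider-crank, |v_piston| = rω|sinθ|·[1 + r cosθ/√(L² − r² sin²θ)].
With r = 0.0176 m, L = 0.0545 m, θ = 114.7°: the bracketed kinematic factor |dx/dθ| = 0.013733 m.
ω = v/|dx/dθ| = 4.5/0.013733 = 327.69 rad/s.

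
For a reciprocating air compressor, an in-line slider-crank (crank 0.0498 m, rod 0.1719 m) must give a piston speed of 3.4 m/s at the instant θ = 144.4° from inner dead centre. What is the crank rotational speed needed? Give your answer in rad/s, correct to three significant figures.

For an in-line slider-crank, |v_piston| = rω|sinθ|·[1 + r cosθ/√(L² − r² sin²θ)].
With r = 0.0498 m, L = 0.1719 m, θ = 144.4°: the bracketed kinematic factor |dx/dθ| = 0.022062 m.
ω = v/|dx/dθ| = 3.4/0.022062 = 154.11 rad/s.

154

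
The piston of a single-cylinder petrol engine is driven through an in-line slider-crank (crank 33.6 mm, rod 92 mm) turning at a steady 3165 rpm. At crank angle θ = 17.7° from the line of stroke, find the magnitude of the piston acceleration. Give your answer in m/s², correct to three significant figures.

4640

ω = 2π·3165/60 = 331.4 rad/s
x(θ) = r cosθ + √(L² − r² sin²θ); with ω constant, a = ω²·d²x/dθ².
d²x/dθ² = −r cosθ − r²(cos2θ)/√u − r⁴ sin²2θ/(4u^{3/2}),  u = L² − r² sin²θ = 0.00835964 m².
Substituting r = 0.0336 m, L = 0.092 m, θ = 17.7°: d²x/dθ² = -0.042214 m.
a = ω²·d²x/dθ² = (331.4)²·(-0.042214) = -4637.3 m/s²;  |a| = 4637.3 m/s².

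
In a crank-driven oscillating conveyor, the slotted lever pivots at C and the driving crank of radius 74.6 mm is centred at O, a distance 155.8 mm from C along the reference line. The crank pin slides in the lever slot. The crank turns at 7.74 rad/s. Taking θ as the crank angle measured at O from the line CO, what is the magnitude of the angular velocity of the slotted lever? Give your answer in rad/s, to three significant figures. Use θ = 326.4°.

ω = 7.74 rad/s
Crank pin A relative to C: A = (d + r cosθ, r sinθ); lever angle φ = atan2(r sinθ, d + r cosθ).
Differentiating tanφ: φ̇ = rω(d cosθ + r)/(d² + r² + 2dr cosθ).
d² + r² + 2dr cosθ = |CA|² = 0.0492004 m²;  d cosθ + r = +0.20437 m.
|ω_lever| = |0.0746·7.74·+0.20437| / 0.0492004 = 2.3984 rad/s.

2.40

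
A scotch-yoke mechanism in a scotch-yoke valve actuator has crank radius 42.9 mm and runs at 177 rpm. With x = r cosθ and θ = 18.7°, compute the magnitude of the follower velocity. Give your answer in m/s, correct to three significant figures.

0.255

ω = 18.54 rad/s (from 177 rpm).
x = r cosθ ⇒ ẋ = −rω sinθ.
|v| = rω|sinθ| = 0.0429·18.54·|sin 18.7°| = 0.25494 m/s.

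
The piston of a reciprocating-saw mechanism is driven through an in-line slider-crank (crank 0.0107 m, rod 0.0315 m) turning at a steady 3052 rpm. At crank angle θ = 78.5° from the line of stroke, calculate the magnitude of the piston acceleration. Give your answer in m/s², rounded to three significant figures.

143

ω = 2π·3052/60 = 319.6 rad/s
x(θ) = r cosθ + √(L² − r² sin²θ); with ω constant, a = ω²·d²x/dθ².
d²x/dθ² = −r cosθ − r²(cos2θ)/√u − r⁴ sin²2θ/(4u^{3/2}),  u = L² − r² sin²θ = 0.000882311 m².
Substituting r = 0.0107 m, L = 0.0315 m, θ = 78.5°: d²x/dθ² = +0.0013957 m.
a = ω²·d²x/dθ² = (319.6)²·(+0.0013957) = +142.56 m/s²;  |a| = 142.56 m/s².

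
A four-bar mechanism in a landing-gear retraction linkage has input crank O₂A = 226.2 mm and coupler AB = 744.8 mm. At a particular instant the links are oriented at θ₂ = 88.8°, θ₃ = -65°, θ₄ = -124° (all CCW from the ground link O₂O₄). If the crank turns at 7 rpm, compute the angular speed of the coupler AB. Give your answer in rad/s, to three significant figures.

ω₂ = 0.733 rad/s (from 7 rpm).
Differentiating the loop-closure r₂e^{iθ₂}+r₃e^{iθ₃}=r₁+r₄e^{iθ₄} gives r₂ω₂e^{iθ₂}+r₃ω₃e^{iθ₃}=r₄ω₄e^{iθ₄}.
Eliminating the other unknown: ω₃ = r₂ω₂ sin(θ₄−θ₂) / [r₃ sin(θ₃−θ₄)].
Numerator sine = +0.54171; denominator sine = +0.85717.
Result = 0.2262·0.733·(+0.54171) / (0.7448·(+0.85717)) = +0.1407 rad/s; magnitude 0.1407 rad/s.

0.141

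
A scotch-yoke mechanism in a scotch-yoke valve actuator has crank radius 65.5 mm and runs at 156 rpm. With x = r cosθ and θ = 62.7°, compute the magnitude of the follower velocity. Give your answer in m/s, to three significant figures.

0.951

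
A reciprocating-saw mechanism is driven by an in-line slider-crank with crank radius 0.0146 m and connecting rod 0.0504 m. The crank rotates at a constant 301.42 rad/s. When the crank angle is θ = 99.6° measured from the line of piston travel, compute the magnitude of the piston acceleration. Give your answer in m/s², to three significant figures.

ω = 301.4 rad/s
x(θ) = r cosθ + √(L² − r² sin²θ); with ω constant, a = ω²·d²x/dθ².
d²x/dθ² = −r cosθ − r²(cos2θ)/√u − r⁴ sin²2θ/(4u^{3/2}),  u = L² − r² sin²θ = 0.00233293 m².
Substituting r = 0.0146 m, L = 0.0504 m, θ = 99.6°: d²x/dθ² = +0.0065917 m.
a = ω²·d²x/dθ² = (301.4)²·(+0.0065917) = +598.88 m/s²;  |a| = 598.88 m/s².

599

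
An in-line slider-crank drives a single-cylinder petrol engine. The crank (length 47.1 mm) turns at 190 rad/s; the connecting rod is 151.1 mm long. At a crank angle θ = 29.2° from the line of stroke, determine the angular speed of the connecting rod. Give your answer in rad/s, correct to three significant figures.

ω = 190 rad/s
The rod makes angle φ with the slider axis where L sinφ = r sinθ; differentiating, L cosφ·φ̇ = r ω cosθ.
L cosφ = √(L² − r² sin²θ) = 0.14934 m.
|ω_rod| = r ω |cosθ| / √(L² − r² sin²θ) = 0.0471·190·0.87292/0.14934 = 52.308 rad/s.

52.3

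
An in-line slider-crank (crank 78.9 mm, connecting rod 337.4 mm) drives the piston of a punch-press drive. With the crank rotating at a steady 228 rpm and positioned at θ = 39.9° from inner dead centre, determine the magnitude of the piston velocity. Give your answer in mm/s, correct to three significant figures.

ω = 2π·228/60 = 23.88 rad/s
For an in-line slider-crank, x = r cosθ + √(L² − r² sin²θ), so v = −rω sinθ·[1 + r cosθ/√(L² − r² sin²θ)].
With r = 0.0789 m, L = 0.3374 m, θ = 39.9°: √(L² − r² sin²θ) = 0.33358 m.
v = −0.0789·23.88·0.64145·[1 + 0.0789·0.76717/0.33358] = -1.4276 m/s.
|v| = 1.4276 m/s = 1427.6 mm/s.

1430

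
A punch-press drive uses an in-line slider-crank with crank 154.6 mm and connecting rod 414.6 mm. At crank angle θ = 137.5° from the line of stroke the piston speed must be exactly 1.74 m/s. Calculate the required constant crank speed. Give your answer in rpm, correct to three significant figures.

For an in-line slider-crank, |v_piston| = rω|sinθ|·[1 + r cosθ/√(L² − r² sin²θ)].
With r = 0.1546 m, L = 0.4146 m, θ = 137.5°: the bracketed kinematic factor |dx/dθ| = 0.074775 m.
ω = v/|dx/dθ| = 1.74/0.074775 = 23.27 rad/s.
N = 60ω/(2π) = 222.21 rpm.

222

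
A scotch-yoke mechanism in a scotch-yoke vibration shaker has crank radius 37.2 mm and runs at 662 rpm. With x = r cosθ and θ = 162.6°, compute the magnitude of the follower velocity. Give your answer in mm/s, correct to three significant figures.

771

ω = 69.32 rad/s (from 662 rpm).
x = r cosθ ⇒ ẋ = −rω sinθ.
|v| = rω|sinθ| = 0.0372·69.32·|sin 162.6°| = 0.77119 m/s = 771.19 mm/s.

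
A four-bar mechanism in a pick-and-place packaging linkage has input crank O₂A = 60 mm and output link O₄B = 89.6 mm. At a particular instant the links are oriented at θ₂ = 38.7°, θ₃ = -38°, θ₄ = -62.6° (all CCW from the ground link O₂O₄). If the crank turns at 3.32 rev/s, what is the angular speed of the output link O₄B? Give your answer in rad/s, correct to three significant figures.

32.7

ω₂ = 20.86 rad/s (from 3.32 rev/s).
Differentiating the loop-closure r₂e^{iθ₂}+r₃e^{iθ₃}=r₁+r₄e^{iθ₄} gives r₂ω₂e^{iθ₂}+r₃ω₃e^{iθ₃}=r₄ω₄e^{iθ₄}.
Eliminating the other unknown: ω₄ = r₂ω₂ sin(θ₂−θ₃) / [r₄ sin(θ₄−θ₃)].
Numerator sine = +0.97318; denominator sine = -0.41628.
Result = 0.06·20.86·(+0.97318) / (0.0896·(-0.41628)) = -32.656 rad/s; magnitude 32.656 rad/s.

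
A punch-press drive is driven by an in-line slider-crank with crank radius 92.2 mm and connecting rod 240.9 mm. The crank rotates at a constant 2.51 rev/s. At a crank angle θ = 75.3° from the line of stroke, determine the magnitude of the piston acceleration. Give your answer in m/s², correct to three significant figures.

2.32

ω = 2π·2.51 = 15.77 rad/s
x(θ) = r cosθ + √(L² − r² sin²θ); with ω constant, a = ω²·d²x/dθ².
d²x/dθ² = −r cosθ − r²(cos2θ)/√u − r⁴ sin²2θ/(4u^{3/2}),  u = L² − r² sin²θ = 0.0500794 m².
Substituting r = 0.0922 m, L = 0.2409 m, θ = 75.3°: d²x/dθ² = +0.0093096 m.
a = ω²·d²x/dθ² = (15.77)²·(+0.0093096) = +2.3155 m/s²;  |a| = 2.3155 m/s².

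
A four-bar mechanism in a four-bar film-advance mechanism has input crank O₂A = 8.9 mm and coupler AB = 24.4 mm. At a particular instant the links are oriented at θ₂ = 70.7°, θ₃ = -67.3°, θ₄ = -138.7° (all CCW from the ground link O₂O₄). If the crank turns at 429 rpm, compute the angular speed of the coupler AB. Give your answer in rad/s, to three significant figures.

ω₂ = 44.92 rad/s (from 429 rpm).
Differentiating the loop-closure r₂e^{iθ₂}+r₃e^{iθ₃}=r₁+r₄e^{iθ₄} gives r₂ω₂e^{iθ₂}+r₃ω₃e^{iθ₃}=r₄ω₄e^{iθ₄}.
Eliminating the other unknown: ω₃ = r₂ω₂ sin(θ₄−θ₂) / [r₃ sin(θ₃−θ₄)].
Numerator sine = +0.49090; denominator sine = +0.94777.
Result = 0.0089·44.92·(+0.49090) / (0.0244·(+0.94777)) = +8.4875 rad/s; magnitude 8.4875 rad/s.

8.49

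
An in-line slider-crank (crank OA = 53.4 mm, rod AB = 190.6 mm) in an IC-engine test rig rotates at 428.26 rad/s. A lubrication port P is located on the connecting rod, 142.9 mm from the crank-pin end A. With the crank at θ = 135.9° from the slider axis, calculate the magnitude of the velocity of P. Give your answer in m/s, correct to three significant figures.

ω = 428.3 rad/s.  Crank-pin speed |V_A| = rω = 22.869 m/s, perpendicular to OA.
Rod angle: sinφ = −(r/L) sinθ ⇒ φ = -11.243°; ω_rod = −rω cosθ/√(L²−r²sin²θ) = +87.85 rad/s.
V_P = V_A + ω_rod × AP, with AP = 0.1429 m along the rod.
Components: V_Px = −rω sinθ − a·ω_rod·sinφ = -13.467 m/s;  V_Py = rω cosθ + a·ω_rod·cosφ = -4.11 m/s.
|V_P| = √(V_Px² + V_Py²) = 14.08 m/s.

14.1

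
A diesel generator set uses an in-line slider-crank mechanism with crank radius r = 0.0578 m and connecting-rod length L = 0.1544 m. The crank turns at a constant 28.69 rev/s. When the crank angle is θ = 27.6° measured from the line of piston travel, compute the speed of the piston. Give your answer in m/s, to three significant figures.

6.45

ω = 2π·28.7 = 180.3 rad/s
For an in-line slider-crank, x = r cosθ + √(L² − r² sin²θ), so v = −rω sinθ·[1 + r cosθ/√(L² − r² sin²θ)].
With r = 0.0578 m, L = 0.1544 m, θ = 27.6°: √(L² − r² sin²θ) = 0.15206 m.
v = −0.0578·180.3·0.46330·[1 + 0.0578·0.88620/0.15206] = -6.4533 m/s.
|v| = 6.4533 m/s.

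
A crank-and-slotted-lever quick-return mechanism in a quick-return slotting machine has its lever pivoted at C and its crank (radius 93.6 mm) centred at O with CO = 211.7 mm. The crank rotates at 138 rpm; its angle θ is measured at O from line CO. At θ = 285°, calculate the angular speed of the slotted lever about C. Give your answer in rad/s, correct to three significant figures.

3.14

ω = 14.45 rad/s (from 138 rpm).
Crank pin A relative to C: A = (d + r cosθ, r sinθ); lever angle φ = atan2(r sinθ, d + r cosθ).
Differentiating tanφ: φ̇ = rω(d cosθ + r)/(d² + r² + 2dr cosθ).
d² + r² + 2dr cosθ = |CA|² = 0.0638349 m²;  d cosθ + r = +0.14839 m.
|ω_lever| = |0.0936·14.45·+0.14839| / 0.0638349 = 3.1444 rad/s.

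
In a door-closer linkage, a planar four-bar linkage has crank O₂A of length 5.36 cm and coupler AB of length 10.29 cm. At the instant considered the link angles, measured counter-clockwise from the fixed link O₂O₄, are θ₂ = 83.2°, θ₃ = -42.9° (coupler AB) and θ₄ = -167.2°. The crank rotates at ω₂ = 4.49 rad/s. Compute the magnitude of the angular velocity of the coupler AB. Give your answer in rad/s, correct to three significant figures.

2.67

ω₂ = 4.49 rad/s
Differentiating the loop-closure r₂e^{iθ₂}+r₃e^{iθ₃}=r₁+r₄e^{iθ₄} gives r₂ω₂e^{iθ₂}+r₃ω₃e^{iθ₃}=r₄ω₄e^{iθ₄}.
Eliminating the other unknown: ω₃ = r₂ω₂ sin(θ₄−θ₂) / [r₃ sin(θ₃−θ₄)].
Numerator sine = +0.94206; denominator sine = +0.82610.
Result = 0.0536·4.49·(+0.94206) / (0.1029·(+0.82610)) = +2.6671 rad/s; magnitude 2.6671 rad/s.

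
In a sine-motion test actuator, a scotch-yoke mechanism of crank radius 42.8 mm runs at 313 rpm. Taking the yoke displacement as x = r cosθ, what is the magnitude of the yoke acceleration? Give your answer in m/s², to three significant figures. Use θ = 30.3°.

ω = 32.78 rad/s (from 313 rpm).
x = r cosθ ⇒ ẍ = −rω² cosθ (ω constant).
|a| = rω²|cosθ| = 0.0428·(32.78)²·|cos 30.3°| = 39.701 m/s².

39.7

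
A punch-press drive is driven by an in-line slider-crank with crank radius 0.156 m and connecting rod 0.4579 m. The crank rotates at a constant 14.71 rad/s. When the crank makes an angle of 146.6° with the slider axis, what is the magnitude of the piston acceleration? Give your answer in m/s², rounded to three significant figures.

23.3

ω = 14.71 rad/s
x(θ) = r cosθ + √(L² − r² sin²θ); with ω constant, a = ω²·d²x/dθ².
d²x/dθ² = −r cosθ − r²(cos2θ)/√u − r⁴ sin²2θ/(4u^{3/2}),  u = L² − r² sin²θ = 0.202298 m².
Substituting r = 0.156 m, L = 0.4579 m, θ = 146.6°: d²x/dθ² = +0.10755 m.
a = ω²·d²x/dθ² = (14.71)²·(+0.10755) = +23.271 m/s²;  |a| = 23.271 m/s².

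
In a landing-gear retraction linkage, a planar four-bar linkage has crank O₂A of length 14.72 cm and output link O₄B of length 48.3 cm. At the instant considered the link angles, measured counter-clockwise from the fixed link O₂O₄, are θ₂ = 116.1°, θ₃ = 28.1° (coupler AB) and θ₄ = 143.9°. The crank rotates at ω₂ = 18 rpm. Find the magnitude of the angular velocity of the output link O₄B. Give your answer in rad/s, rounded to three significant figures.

0.638

ω₂ = 1.885 rad/s (from 18 rpm).
Differentiating the loop-closure r₂e^{iθ₂}+r₃e^{iθ₃}=r₁+r₄e^{iθ₄} gives r₂ω₂e^{iθ₂}+r₃ω₃e^{iθ₃}=r₄ω₄e^{iθ₄}.
Eliminating the other unknown: ω₄ = r₂ω₂ sin(θ₂−θ₃) / [r₄ sin(θ₄−θ₃)].
Numerator sine = +0.99939; denominator sine = +0.90032.
Result = 0.1472·1.885·(+0.99939) / (0.483·(+0.90032)) = +0.63768 rad/s; magnitude 0.63768 rad/s.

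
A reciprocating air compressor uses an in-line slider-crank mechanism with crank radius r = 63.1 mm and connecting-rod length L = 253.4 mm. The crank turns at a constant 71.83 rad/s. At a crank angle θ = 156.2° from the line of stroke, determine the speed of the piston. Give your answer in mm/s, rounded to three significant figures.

ω = 71.83 rad/s
For an in-line slider-crank, x = r cosθ + √(L² − r² sin²θ), so v = −rω sinθ·[1 + r cosθ/√(L² − r² sin²θ)].
With r = 0.0631 m, L = 0.2534 m, θ = 156.2°: √(L² − r² sin²θ) = 0.25212 m.
v = −0.0631·71.83·0.40355·[1 + 0.0631·-0.91496/0.25212] = -1.4102 m/s.
|v| = 1.4102 m/s = 1410.2 mm/s.

1410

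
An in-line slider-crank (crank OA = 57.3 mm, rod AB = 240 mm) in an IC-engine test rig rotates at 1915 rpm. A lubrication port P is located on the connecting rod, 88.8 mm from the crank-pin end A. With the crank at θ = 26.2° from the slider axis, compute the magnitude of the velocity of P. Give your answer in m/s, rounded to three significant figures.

8.50

ω = 200.5 rad/s.  Crank-pin speed |V_A| = rω = 11.491 m/s, perpendicular to OA.
Rod angle: sinφ = −(r/L) sinθ ⇒ φ = -6.051°; ω_rod = −rω cosθ/√(L²−r²sin²θ) = -43.2 rad/s.
V_P = V_A + ω_rod × AP, with AP = 0.0888 m along the rod.
Components: V_Px = −rω sinθ − a·ω_rod·sinφ = -5.4776 m/s;  V_Py = rω cosθ + a·ω_rod·cosφ = +6.4955 m/s.
|V_P| = √(V_Px² + V_Py²) = 8.4968 m/s.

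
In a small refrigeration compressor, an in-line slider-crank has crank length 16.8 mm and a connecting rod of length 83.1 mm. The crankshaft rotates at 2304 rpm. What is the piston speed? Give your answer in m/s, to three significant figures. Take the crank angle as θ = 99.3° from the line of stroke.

3.87

ω = 2π·2304/60 = 241.3 rad/s
For an in-line slider-crank, x = r cosθ + √(L² − r² sin²θ), so v = −rω sinθ·[1 + r cosθ/√(L² − r² sin²θ)].
With r = 0.0168 m, L = 0.0831 m, θ = 99.3°: √(L² − r² sin²θ) = 0.081429 m.
v = −0.0168·241.3·0.98686·[1 + 0.0168·-0.16160/0.081429] = -3.8668 m/s.
|v| = 3.8668 m/s.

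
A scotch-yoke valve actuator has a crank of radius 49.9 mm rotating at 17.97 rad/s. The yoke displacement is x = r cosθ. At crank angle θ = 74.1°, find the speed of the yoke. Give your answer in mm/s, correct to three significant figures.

ω = 17.97 rad/s
x = r cosθ ⇒ ẋ = −rω sinθ.
|v| = rω|sinθ| = 0.0499·17.97·|sin 74.1°| = 0.8624 m/s = 862.4 mm/s.

862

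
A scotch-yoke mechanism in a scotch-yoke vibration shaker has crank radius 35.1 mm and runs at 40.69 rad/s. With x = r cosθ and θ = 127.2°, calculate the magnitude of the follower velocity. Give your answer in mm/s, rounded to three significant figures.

1140

ω = 40.69 rad/s
x = r cosθ ⇒ ẋ = −rω sinθ.
|v| = rω|sinθ| = 0.0351·40.69·|sin 127.2°| = 1.1376 m/s = 1137.6 mm/s.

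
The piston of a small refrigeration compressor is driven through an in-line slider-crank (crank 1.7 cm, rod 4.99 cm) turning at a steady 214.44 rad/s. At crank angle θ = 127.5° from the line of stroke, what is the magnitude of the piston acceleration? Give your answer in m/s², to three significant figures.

539

ω = 214.4 rad/s
x(θ) = r cosθ + √(L² − r² sin²θ); with ω constant, a = ω²·d²x/dθ².
d²x/dθ² = −r cosθ − r²(cos2θ)/√u − r⁴ sin²2θ/(4u^{3/2}),  u = L² − r² sin²θ = 0.00230811 m².
Substituting r = 0.017 m, L = 0.0499 m, θ = 127.5°: d²x/dθ² = +0.01173 m.
a = ω²·d²x/dθ² = (214.4)²·(+0.01173) = +539.41 m/s²;  |a| = 539.41 m/s².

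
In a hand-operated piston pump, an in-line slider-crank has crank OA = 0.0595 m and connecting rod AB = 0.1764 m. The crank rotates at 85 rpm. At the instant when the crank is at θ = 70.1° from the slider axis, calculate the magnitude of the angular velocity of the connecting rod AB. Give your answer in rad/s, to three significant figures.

ω = 8.901 rad/s (converted from 85 rpm).
The rod makes angle φ with the slider axis where L sinφ = r sinθ; differentiating, L cosφ·φ̇ = r ω cosθ.
L cosφ = √(L² − r² sin²θ) = 0.16729 m.
|ω_rod| = r ω |cosθ| / √(L² − r² sin²θ) = 0.0595·8.901·0.34038/0.16729 = 1.0776 rad/s.

1.08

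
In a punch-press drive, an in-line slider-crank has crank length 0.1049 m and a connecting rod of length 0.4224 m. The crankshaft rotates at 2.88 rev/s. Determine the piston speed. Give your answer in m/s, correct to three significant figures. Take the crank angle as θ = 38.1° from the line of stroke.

ω = 2π·2.88 = 18.1 rad/s
For an in-line slider-crank, x = r cosθ + √(L² − r² sin²θ), so v = −rω sinθ·[1 + r cosθ/√(L² − r² sin²θ)].
With r = 0.1049 m, L = 0.4224 m, θ = 38.1°: √(L² − r² sin²θ) = 0.41741 m.
v = −0.1049·18.1·0.61704·[1 + 0.1049·0.78694/0.41741] = -1.4029 m/s.
|v| = 1.4029 m/s.

1.40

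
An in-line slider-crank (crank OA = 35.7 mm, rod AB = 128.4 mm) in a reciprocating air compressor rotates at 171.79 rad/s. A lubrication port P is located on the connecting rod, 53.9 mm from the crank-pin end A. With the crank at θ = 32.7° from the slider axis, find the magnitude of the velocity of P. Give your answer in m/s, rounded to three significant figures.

ω = 171.8 rad/s.  Crank-pin speed |V_A| = rω = 6.1329 m/s, perpendicular to OA.
Rod angle: sinφ = −(r/L) sinθ ⇒ φ = -8.639°; ω_rod = −rω cosθ/√(L²−r²sin²θ) = -40.655 rad/s.
V_P = V_A + ω_rod × AP, with AP = 0.0539 m along the rod.
Components: V_Px = −rω sinθ − a·ω_rod·sinφ = -3.6424 m/s;  V_Py = rω cosθ + a·ω_rod·cosφ = +2.9944 m/s.
|V_P| = √(V_Px² + V_Py²) = 4.7153 m/s.

4.72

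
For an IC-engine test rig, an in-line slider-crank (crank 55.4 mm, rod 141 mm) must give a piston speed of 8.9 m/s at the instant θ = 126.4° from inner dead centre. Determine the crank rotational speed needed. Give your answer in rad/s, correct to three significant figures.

For an in-line slider-crank, |v_piston| = rω|sinθ|·[1 + r cosθ/√(L² − r² sin²θ)].
With r = 0.0554 m, L = 0.141 m, θ = 126.4°: the bracketed kinematic factor |dx/dθ| = 0.033632 m.
ω = v/|dx/dθ| = 8.9/0.033632 = 264.63 rad/s.

265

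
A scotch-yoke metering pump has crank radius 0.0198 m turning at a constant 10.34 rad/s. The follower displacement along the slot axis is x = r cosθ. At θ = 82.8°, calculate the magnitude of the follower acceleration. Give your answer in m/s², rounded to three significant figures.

ω = 10.34 rad/s
x = r cosθ ⇒ ẍ = −rω² cosθ (ω constant).
|a| = rω²|cosθ| = 0.0198·(10.34)²·|cos 82.8°| = 0.26532 m/s².

0.265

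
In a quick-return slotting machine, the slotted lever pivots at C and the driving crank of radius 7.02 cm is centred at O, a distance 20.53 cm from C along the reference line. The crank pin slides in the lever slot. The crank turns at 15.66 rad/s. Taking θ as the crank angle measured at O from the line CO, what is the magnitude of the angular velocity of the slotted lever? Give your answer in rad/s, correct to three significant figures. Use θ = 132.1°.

2.67

ω = 15.66 rad/s
Crank pin A relative to C: A = (d + r cosθ, r sinθ); lever angle φ = atan2(r sinθ, d + r cosθ).
Differentiating tanφ: φ̇ = rω(d cosθ + r)/(d² + r² + 2dr cosθ).
d² + r² + 2dr cosθ = |CA|² = 0.0277517 m²;  d cosθ + r = -0.067439 m.
|ω_lever| = |0.0702·15.66·-0.067439| / 0.0277517 = 2.6715 rad/s.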